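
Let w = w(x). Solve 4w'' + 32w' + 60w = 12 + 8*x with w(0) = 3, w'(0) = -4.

Divide through by 4: w'' + 8w' + 15w = 3 + 2*x.
Characteristic equation r² + 8r + 15 = 0 factors as (r + 3)(r + 5) = 0, so r = -3, -5.
Hence w_h = C1*exp(-3*x) + C2*exp(-5*x).
For the particular solution try w_p = A0 + A1*x. Substituting and matching coefficients of each power of x gives A0 = 29/225, A1 = 2/15, so w_p = 29/225 + 2*x/15.
General solution: w = 29/225 + 2*x/15 + C1*exp(-3*x) + C2*exp(-5*x).
Apply the initial conditions: w(0) = 29/225 + C1 + C2 = 3 and w'(0) = 2/15 - 5*C2 - 3*C1 = -4. Solving gives C1 = 46/9, C2 = -56/25.

w = 29/225 - 56*exp(-5*x)/25 + 2*x/15 + 46*exp(-3*x)/9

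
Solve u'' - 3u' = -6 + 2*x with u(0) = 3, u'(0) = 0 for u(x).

Characteristic equation r² - 3r = 0 factors as (r - 3)r = 0, so r = 3, 0.
Hence u_h = C1*exp(3*x) + C2.
Since 0 is a characteristic root (multiplicity 1), multiply the polynomial trial by x: try u_p = x*(A0 + A1*x). Substituting and matching coefficients of each power of x gives A0 = 16/9, A1 = -1/3, so u_p = -x^2/3 + 16*x/9.
General solution: u = C2 - x^2/3 + 16*x/9 + C1*exp(3*x).
Apply the initial conditions: u(0) = C1 + C2 = 3 and u'(0) = 16/9 + 3*C1 = 0. Solving gives C1 = -16/27, C2 = 97/27.

u = 97/27 - 16*exp(3*x)/27 - x**2/3 + 16*x/9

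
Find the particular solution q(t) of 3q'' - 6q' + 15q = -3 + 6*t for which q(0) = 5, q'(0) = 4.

q = -1/25 + 2*t/5 - 18*exp(t)*sin(2*t)/25 + 126*cos(2*t)*exp(t)/25

Divide through by 3: q'' - 2q' + 5q = -1 + 2*t.
Characteristic equation r² - 2r + 5 = 0 has discriminant (-2)² - 4·(5) = -16 < 0, so r = 1 ± 2i.
Hence q_h = C1*cos(2*t)*exp(t) + C2*exp(t)*sin(2*t).
For the particular solution try q_p = A0 + A1*t. Substituting and matching coefficients of each power of t gives A0 = -1/25, A1 = 2/5, so q_p = -1/25 + 2*t/5.
General solution: q = -1/25 + 2*t/5 + C1*cos(2*t)*exp(t) + C2*exp(t)*sin(2*t).
Apply the initial conditions: q(0) = -1/25 + C1 = 5 and q'(0) = 2/5 + C1 + 2*C2 = 4. Solving gives C1 = 126/25, C2 = -18/25.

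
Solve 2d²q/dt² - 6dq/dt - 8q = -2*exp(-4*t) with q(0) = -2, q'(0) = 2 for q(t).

Divide through by 2: q'' - 3q' - 4q = -exp(-4*t).
Characteristic equation r² - 3r - 4 = 0 factors as (r + 1)(r - 4) = 0, so r = -1, 4.
Hence q_h = C1*exp(-t) + C2*exp(4*t).
Try q_p = A*exp(-4*t). Substituting into the equation and dividing by exp(-4*t) gives A = -1/24, so q_p = -exp(-4*t)/24.
General solution: q = -exp(-4*t)/24 + C1*exp(-t) + C2*exp(4*t).
Apply the initial conditions: q(0) = -1/24 + C1 + C2 = -2 and q'(0) = 1/6 - C1 + 4*C2 = 2. Solving gives C1 = -29/15, C2 = -1/40.

q = -29*exp(-t)/15 - exp(-4*t)/24 - exp(4*t)/40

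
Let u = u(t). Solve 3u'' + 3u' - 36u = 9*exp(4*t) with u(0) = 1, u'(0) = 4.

u = -5*exp(-4*t)/56 + 3*exp(4*t)/8 + 5*exp(3*t)/7

Divide through by 3: u'' + u' - 12u = 3*exp(4*t).
Characteristic equation r² + r - 12 = 0 factors as (r - 3)(r + 4) = 0, so r = 3, -4.
Hence u_h = C1*exp(3*t) + C2*exp(-4*t).
Try u_p = A*exp(4*t). Substituting into the equation and dividing by exp(4*t) gives A = 3/8, so u_p = 3*exp(4*t)/8.
General solution: u = 3*exp(4*t)/8 + C1*exp(3*t) + C2*exp(-4*t).
Apply the initial conditions: u(0) = 3/8 + C1 + C2 = 1 and u'(0) = 3/2 - 4*C2 + 3*C1 = 4. Solving gives C1 = 5/7, C2 = -5/56.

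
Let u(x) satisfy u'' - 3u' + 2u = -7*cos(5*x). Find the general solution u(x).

u = 105*sin(5*x)/754 + 161*cos(5*x)/754 + C1*exp(2*x) + C2*exp(x)

Characteristic equation r² - 3r + 2 = 0 factors as (r - 2)(r - 1) = 0, so r = 2, 1.
Hence u_h = C1*exp(2*x) + C2*exp(x).
Try u_p = A*cos(5*x) + B*sin(5*x). Substituting and equating the coefficients of cos(5x) and sin(5x) gives A = 161/754, B = 105/754, so u_p = 105*sin(5*x)/754 + 161*cos(5*x)/754.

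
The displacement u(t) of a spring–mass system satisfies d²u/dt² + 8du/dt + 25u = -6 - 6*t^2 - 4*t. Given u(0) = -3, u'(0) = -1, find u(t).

Characteristic equation r² + 8r + 25 = 0 has discriminant (8)² - 4·(25) = -36 < 0, so r = -4 ± 3i.
Hence u_h = C1*cos(3*t)*exp(-4*t) + C2*exp(-4*t)*sin(3*t).
For the particular solution try u_p = A0 + A1*t + A2*t^2. Substituting and matching coefficients of each power of t gives A0 = -3418/15625, A1 = -4/625, A2 = -6/25, so u_p = -3418/15625 - 6*t^2/25 - 4*t/625.
General solution: u = -3418/15625 - 6*t^2/25 - 4*t/625 + C1*cos(3*t)*exp(-4*t) + C2*exp(-4*t)*sin(3*t).
Apply the initial conditions: u(0) = -3418/15625 + C1 = -3 and u'(0) = -4/625 - 4*C1 + 3*C2 = -1. Solving gives C1 = -43457/15625, C2 = -189353/46875.

u = -3418/15625 - 6*t**2/25 - 4*t/625 - 189353*exp(-4*t)*sin(3*t)/46875 - 43457*cos(3*t)*exp(-4*t)/15625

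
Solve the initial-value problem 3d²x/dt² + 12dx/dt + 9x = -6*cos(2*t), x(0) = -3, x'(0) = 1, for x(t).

Divide through by 3: x'' + 4x' + 3x = -2*cos(2*t).
Characteristic equation r² + 4r + 3 = 0 factors as (r + 1)(r + 3) = 0, so r = -1, -3.
Hence x_h = C1*exp(-t) + C2*exp(-3*t).
Try x_p = A*cos(2*t) + B*sin(2*t). Substituting and equating the coefficients of cos(2t) and sin(2t) gives A = 2/65, B = -16/65, so x_p = -16*sin(2*t)/65 + 2*cos(2*t)/65.
General solution: x = -16*sin(2*t)/65 + 2*cos(2*t)/65 + C1*exp(-t) + C2*exp(-3*t).
Apply the initial conditions: x(0) = 2/65 + C1 + C2 = -3 and x'(0) = -32/65 - C1 - 3*C2 = 1. Solving gives C1 = -19/5, C2 = 10/13.

x = -19*exp(-t)/5 - 16*sin(2*t)/65 + 2*cos(2*t)/65 + 10*exp(-3*t)/13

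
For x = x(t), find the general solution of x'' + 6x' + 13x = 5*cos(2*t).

x = cos(2*t)/5 + 4*sin(2*t)/15 + C1*cos(2*t)*exp(-3*t) + C2*exp(-3*t)*sin(2*t)

Characteristic equation r² + 6r + 13 = 0 has discriminant (6)² - 4·(13) = -16 < 0, so r = -3 ± 2i.
Hence x_h = C1*cos(2*t)*exp(-3*t) + C2*exp(-3*t)*sin(2*t).
Try x_p = A*cos(2*t) + B*sin(2*t). Substituting and equating the coefficients of cos(2t) and sin(2t) gives A = 1/5, B = 4/15, so x_p = cos(2*t)/5 + 4*sin(2*t)/15.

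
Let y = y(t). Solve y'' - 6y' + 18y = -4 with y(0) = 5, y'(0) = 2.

y = -2/9 - 41*exp(3*t)*sin(3*t)/9 + 47*cos(3*t)*exp(3*t)/9

Characteristic equation r² - 6r + 18 = 0 has discriminant (-6)² - 4·(18) = -36 < 0, so r = 3 ± 3i.
Hence y_h = C1*cos(3*t)*exp(3*t) + C2*exp(3*t)*sin(3*t).
For the particular solution try y_p = A0. Substituting and matching coefficients of each power of t gives A0 = -2/9, so y_p = -2/9.
General solution: y = -2/9 + C1*cos(3*t)*exp(3*t) + C2*exp(3*t)*sin(3*t).
Apply the initial conditions: y(0) = -2/9 + C1 = 5 and y'(0) = 3*C1 + 3*C2 = 2. Solving gives C1 = 47/9, C2 = -41/9.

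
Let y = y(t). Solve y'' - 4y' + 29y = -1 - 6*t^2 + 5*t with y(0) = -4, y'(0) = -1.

Characteristic equation r² - 4r + 29 = 0 has discriminant (-4)² - 4·(29) = -100 < 0, so r = 2 ± 5i.
Hence y_h = C1*cos(5*t)*exp(2*t) + C2*exp(2*t)*sin(5*t).
For the particular solution try y_p = A0 + A1*t + A2*t^2. Substituting and matching coefficients of each power of t gives A0 = -105/24389, A1 = 97/841, A2 = -6/29, so y_p = -105/24389 - 6*t^2/29 + 97*t/841.
General solution: y = -105/24389 - 6*t^2/29 + 97*t/841 + C1*cos(5*t)*exp(2*t) + C2*exp(2*t)*sin(5*t).
Apply the initial conditions: y(0) = -105/24389 + C1 = -4 and y'(0) = 97/841 + 2*C1 + 5*C2 = -1. Solving gives C1 = -97451/24389, C2 = 33540/24389.

y = -105/24389 - 6*t**2/29 + 97*t/841 - 97451*cos(5*t)*exp(2*t)/24389 + 33540*exp(2*t)*sin(5*t)/24389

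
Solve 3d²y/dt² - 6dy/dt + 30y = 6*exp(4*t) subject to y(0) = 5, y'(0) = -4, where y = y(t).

Divide through by 3: y'' - 2y' + 10y = 2*exp(4*t).
Characteristic equation r² - 2r + 10 = 0 has discriminant (-2)² - 4·(10) = -36 < 0, so r = 1 ± 3i.
Hence y_h = C1*cos(3*t)*exp(t) + C2*exp(t)*sin(3*t).
Try y_p = A*exp(4*t). Substituting into the equation and dividing by exp(4*t) gives A = 1/9, so y_p = exp(4*t)/9.
General solution: y = exp(4*t)/9 + C1*cos(3*t)*exp(t) + C2*exp(t)*sin(3*t).
Apply the initial conditions: y(0) = 1/9 + C1 = 5 and y'(0) = 4/9 + C1 + 3*C2 = -4. Solving gives C1 = 44/9, C2 = -28/9.

y = exp(4*t)/9 - 28*exp(t)*sin(3*t)/9 + 44*cos(3*t)*exp(t)/9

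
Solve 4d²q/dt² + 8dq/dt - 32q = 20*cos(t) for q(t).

Divide through by 4: q'' + 2q' - 8q = 5*cos(t).
Characteristic equation r² + 2r - 8 = 0 factors as (r + 4)(r - 2) = 0, so r = -4, 2.
Hence q_h = C1*exp(-4*t) + C2*exp(2*t).
Try q_p = A*cos(t) + B*sin(t). Substituting and equating the coefficients of cos(t) and sin(t) gives A = -9/17, B = 2/17, so q_p = -9*cos(t)/17 + 2*sin(t)/17.

q = -9*cos(t)/17 + 2*sin(t)/17 + C1*exp(-4*t) + C2*exp(2*t)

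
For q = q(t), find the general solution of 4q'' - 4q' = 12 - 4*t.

Divide through by 4: q'' - q' = 3 - t.
Characteristic equation r² - r = 0 factors as (r - 1)r = 0, so r = 1, 0.
Hence q_h = C1*exp(t) + C2.
Since 0 is a characteristic root (multiplicity 1), multiply the polynomial trial by t: try q_p = t*(A0 + A1*t). Substituting and matching coefficients of each power of t gives A0 = -2, A1 = 1/2, so q_p = t^2/2 - 2*t.

q = C2 + t**2/2 - 2*t + C1*exp(t)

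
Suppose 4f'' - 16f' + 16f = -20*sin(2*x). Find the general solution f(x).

Divide through by 4: f'' - 4f' + 4f = -5*sin(2*x).
Characteristic equation r² - 4r + 4 = 0 has discriminant (-4)² - 4·(4) = 0, so r = 2 is a repeated root.
Hence f_h = (C1 + C2*x)*exp(2*x).
Try f_p = A*cos(2*x) + B*sin(2*x). Substituting and equating the coefficients of cos(2x) and sin(2x) gives A = -5/8, B = 0, so f_p = -5*cos(2*x)/8.

f = -5*cos(2*x)/8 + C1*exp(2*x) + C2*x*exp(2*x)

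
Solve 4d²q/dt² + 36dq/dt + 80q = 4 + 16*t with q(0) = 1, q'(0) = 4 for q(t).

q = -1/25 + 9*exp(-4*t) - 199*exp(-5*t)/25 + t/5

Divide through by 4: q'' + 9q' + 20q = 1 + 4*t.
Characteristic equation r² + 9r + 20 = 0 factors as (r + 4)(r + 5) = 0, so r = -4, -5.
Hence q_h = C1*exp(-4*t) + C2*exp(-5*t).
For the particular solution try q_p = A0 + A1*t. Substituting and matching coefficients of each power of t gives A0 = -1/25, A1 = 1/5, so q_p = -1/25 + t/5.
General solution: q = -1/25 + t/5 + C1*exp(-4*t) + C2*exp(-5*t).
Apply the initial conditions: q(0) = -1/25 + C1 + C2 = 1 and q'(0) = 1/5 - 5*C2 - 4*C1 = 4. Solving gives C1 = 9, C2 = -199/25.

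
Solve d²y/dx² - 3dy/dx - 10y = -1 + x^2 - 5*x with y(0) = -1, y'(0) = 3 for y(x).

y = -11/125 - exp(-2*x) - x**2/10 + 11*exp(5*x)/125 + 14*x/25

Characteristic equation r² - 3r - 10 = 0 factors as (r + 2)(r - 5) = 0, so r = -2, 5.
Hence y_h = C1*exp(-2*x) + C2*exp(5*x).
For the particular solution try y_p = A0 + A1*x + A2*x^2. Substituting and matching coefficients of each power of x gives A0 = -11/125, A1 = 14/25, A2 = -1/10, so y_p = -11/125 - x^2/10 + 14*x/25.
General solution: y = -11/125 - x^2/10 + 14*x/25 + C1*exp(-2*x) + C2*exp(5*x).
Apply the initial conditions: y(0) = -11/125 + C1 + C2 = -1 and y'(0) = 14/25 - 2*C1 + 5*C2 = 3. Solving gives C1 = -1, C2 = 11/125.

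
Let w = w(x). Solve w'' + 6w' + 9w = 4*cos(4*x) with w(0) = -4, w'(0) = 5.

Characteristic equation r² + 6r + 9 = 0 has discriminant (6)² - 4·(9) = 0, so r = -3 is a repeated root.
Hence w_h = (C1 + C2*x)*exp(-3*x).
Try w_p = A*cos(4*x) + B*sin(4*x). Substituting and equating the coefficients of cos(4x) and sin(4x) gives A = -28/625, B = 96/625, so w_p = -28*cos(4*x)/625 + 96*sin(4*x)/625.
General solution: w = -28*cos(4*x)/625 + 96*sin(4*x)/625 + C1*exp(-3*x) + C2*x*exp(-3*x).
Apply the initial conditions: w(0) = -28/625 + C1 = -4 and w'(0) = 384/625 + C2 - 3*C1 = 5. Solving gives C1 = -2472/625, C2 = -187/25.

w = -2472*exp(-3*x)/625 - 28*cos(4*x)/625 + 96*sin(4*x)/625 - 187*x*exp(-3*x)/25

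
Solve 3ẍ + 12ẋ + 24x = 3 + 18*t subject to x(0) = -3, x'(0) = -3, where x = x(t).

Divide through by 3: x'' + 4x' + 8x = 1 + 6*t.
Characteristic equation r² + 4r + 8 = 0 has discriminant (4)² - 4·(8) = -16 < 0, so r = -2 ± 2i.
Hence x_h = C1*cos(2*t)*exp(-2*t) + C2*exp(-2*t)*sin(2*t).
For the particular solution try x_p = A0 + A1*t. Substituting and matching coefficients of each power of t gives A0 = -1/4, A1 = 3/4, so x_p = -1/4 + 3*t/4.
General solution: x = -1/4 + 3*t/4 + C1*cos(2*t)*exp(-2*t) + C2*exp(-2*t)*sin(2*t).
Apply the initial conditions: x(0) = -1/4 + C1 = -3 and x'(0) = 3/4 - 2*C1 + 2*C2 = -3. Solving gives C1 = -11/4, C2 = -37/8.

x = -1/4 + 3*t/4 - 37*exp(-2*t)*sin(2*t)/8 - 11*cos(2*t)*exp(-2*t)/4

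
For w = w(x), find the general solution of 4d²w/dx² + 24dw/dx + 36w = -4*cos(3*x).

w = -sin(3*x)/18 + C1*exp(-3*x) + C2*x*exp(-3*x)

Divide through by 4: w'' + 6w' + 9w = -cos(3*x).
Characteristic equation r² + 6r + 9 = 0 has discriminant (6)² - 4·(9) = 0, so r = -3 is a repeated root.
Hence w_h = (C1 + C2*x)*exp(-3*x).
Try w_p = A*cos(3*x) + B*sin(3*x). Substituting and equating the coefficients of cos(3x) and sin(3x) gives A = 0, B = -1/18, so w_p = -sin(3*x)/18.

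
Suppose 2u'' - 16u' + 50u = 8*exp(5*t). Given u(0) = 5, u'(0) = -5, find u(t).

u = 2*exp(5*t)/5 - 127*exp(4*t)*sin(3*t)/15 + 23*cos(3*t)*exp(4*t)/5

Divide through by 2: u'' - 8u' + 25u = 4*exp(5*t).
Characteristic equation r² - 8r + 25 = 0 has discriminant (-8)² - 4·(25) = -36 < 0, so r = 4 ± 3i.
Hence u_h = C1*cos(3*t)*exp(4*t) + C2*exp(4*t)*sin(3*t).
Try u_p = A*exp(5*t). Substituting into the equation and dividing by exp(5*t) gives A = 2/5, so u_p = 2*exp(5*t)/5.
General solution: u = 2*exp(5*t)/5 + C1*cos(3*t)*exp(4*t) + C2*exp(4*t)*sin(3*t).
Apply the initial conditions: u(0) = 2/5 + C1 = 5 and u'(0) = 2 + 3*C2 + 4*C1 = -5. Solving gives C1 = 23/5, C2 = -127/15.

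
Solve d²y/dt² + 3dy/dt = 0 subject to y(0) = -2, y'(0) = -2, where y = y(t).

Characteristic equation r² + 3r = 0 factors as (r + 3)r = 0, so r = -3, 0.
Hence y_h = C1*exp(-3*t) + C2.
Apply the initial conditions: y(0) = C1 + C2 = -2 and y'(0) = -3*C1 = -2. Solving gives C1 = 2/3, C2 = -8/3.

y = -8/3 + 2*exp(-3*t)/3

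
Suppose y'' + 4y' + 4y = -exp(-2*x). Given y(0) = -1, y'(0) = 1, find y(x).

y = -exp(-2*x) - x*exp(-2*x) - x**2*exp(-2*x)/2

Characteristic equation r² + 4r + 4 = 0 has discriminant (4)² - 4·(4) = 0, so r = -2 is a repeated root.
Hence y_h = (C1 + C2*x)*exp(-2*x).
Since exp(-2*x) solves the homogeneous equation (r = -2 is a root of multiplicity 2), multiply the trial by x^2. Try y_p = A*x^2*exp(-2*x). Substituting into the equation and dividing by exp(-2*x) gives A = -1/2, so y_p = -x^2*exp(-2*x)/2.
General solution: y = C1*exp(-2*x) - x^2*exp(-2*x)/2 + C2*x*exp(-2*x).
Apply the initial conditions: y(0) = C1 = -1 and y'(0) = C2 - 2*C1 = 1. Solving gives C1 = -1, C2 = -1.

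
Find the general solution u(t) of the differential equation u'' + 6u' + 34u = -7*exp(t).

Characteristic equation r² + 6r + 34 = 0 has discriminant (6)² - 4·(34) = -100 < 0, so r = -3 ± 5i.
Hence u_h = C1*cos(5*t)*exp(-3*t) + C2*exp(-3*t)*sin(5*t).
Try u_p = A*exp(t). Substituting into the equation and dividing by exp(t) gives A = -7/41, so u_p = -7*exp(t)/41.

u = -7*exp(t)/41 + C1*cos(5*t)*exp(-3*t) + C2*exp(-3*t)*sin(5*t)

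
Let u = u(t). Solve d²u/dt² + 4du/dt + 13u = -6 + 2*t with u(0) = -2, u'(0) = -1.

u = -86/169 + 2*t/13 - 252*cos(3*t)*exp(-2*t)/169 - 233*exp(-2*t)*sin(3*t)/169

Characteristic equation r² + 4r + 13 = 0 has discriminant (4)² - 4·(13) = -36 < 0, so r = -2 ± 3i.
Hence u_h = C1*cos(3*t)*exp(-2*t) + C2*exp(-2*t)*sin(3*t).
For the particular solution try u_p = A0 + A1*t. Substituting and matching coefficients of each power of t gives A0 = -86/169, A1 = 2/13, so u_p = -86/169 + 2*t/13.
General solution: u = -86/169 + 2*t/13 + C1*cos(3*t)*exp(-2*t) + C2*exp(-2*t)*sin(3*t).
Apply the initial conditions: u(0) = -86/169 + C1 = -2 and u'(0) = 2/13 - 2*C1 + 3*C2 = -1. Solving gives C1 = -252/169, C2 = -233/169.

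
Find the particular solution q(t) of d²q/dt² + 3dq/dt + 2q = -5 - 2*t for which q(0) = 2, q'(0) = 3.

Characteristic equation r² + 3r + 2 = 0 factors as (r + 1)(r + 2) = 0, so r = -1, -2.
Hence q_h = C1*exp(-t) + C2*exp(-2*t).
For the particular solution try q_p = A0 + A1*t. Substituting and matching coefficients of each power of t gives A0 = -1, A1 = -1, so q_p = -1 - t.
General solution: q = -1 - t + C1*exp(-t) + C2*exp(-2*t).
Apply the initial conditions: q(0) = -1 + C1 + C2 = 2 and q'(0) = -1 - C1 - 2*C2 = 3. Solving gives C1 = 10, C2 = -7.

q = -1 - t - 7*exp(-2*t) + 10*exp(-t)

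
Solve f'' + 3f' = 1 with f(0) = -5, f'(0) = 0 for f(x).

Characteristic equation r² + 3r = 0 factors as (r + 3)r = 0, so r = -3, 0.
Hence f_h = C1*exp(-3*x) + C2.
Since 0 is a characteristic root (multiplicity 1), multiply the polynomial trial by x: try f_p = A0*x. Substituting and matching coefficients of each power of x gives A0 = 1/3, so f_p = x/3.
General solution: f = C2 + x/3 + C1*exp(-3*x).
Apply the initial conditions: f(0) = C1 + C2 = -5 and f'(0) = 1/3 - 3*C1 = 0. Solving gives C1 = 1/9, C2 = -46/9.

f = -46/9 + x/3 + exp(-3*x)/9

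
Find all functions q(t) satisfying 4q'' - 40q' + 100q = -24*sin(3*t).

q = -45*cos(3*t)/289 - 24*sin(3*t)/289 + C1*exp(5*t) + C2*t*exp(5*t)

Divide through by 4: q'' - 10q' + 25q = -6*sin(3*t).
Characteristic equation r² - 10r + 25 = 0 has discriminant (-10)² - 4·(25) = 0, so r = 5 is a repeated root.
Hence q_h = (C1 + C2*t)*exp(5*t).
Try q_p = A*cos(3*t) + B*sin(3*t). Substituting and equating the coefficients of cos(3t) and sin(3t) gives A = -45/289, B = -24/289, so q_p = -45*cos(3*t)/289 - 24*sin(3*t)/289.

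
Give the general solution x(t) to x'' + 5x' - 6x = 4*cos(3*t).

Characteristic equation r² + 5r - 6 = 0 factors as (r + 6)(r - 1) = 0, so r = -6, 1.
Hence x_h = C1*exp(-6*t) + C2*exp(t).
Try x_p = A*cos(3*t) + B*sin(3*t). Substituting and equating the coefficients of cos(3t) and sin(3t) gives A = -2/15, B = 2/15, so x_p = -2*cos(3*t)/15 + 2*sin(3*t)/15.

x = -2*cos(3*t)/15 + 2*sin(3*t)/15 + C1*exp(-6*t) + C2*exp(t)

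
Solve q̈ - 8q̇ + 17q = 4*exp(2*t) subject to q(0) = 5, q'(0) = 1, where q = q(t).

Characteristic equation r² - 8r + 17 = 0 has discriminant (-8)² - 4·(17) = -4 < 0, so r = 4 ± i.
Hence q_h = C1*cos(t)*exp(4*t) + C2*exp(4*t)*sin(t).
Try q_p = A*exp(2*t). Substituting into the equation and dividing by exp(2*t) gives A = 4/5, so q_p = 4*exp(2*t)/5.
General solution: q = 4*exp(2*t)/5 + C1*cos(t)*exp(4*t) + C2*exp(4*t)*sin(t).
Apply the initial conditions: q(0) = 4/5 + C1 = 5 and q'(0) = 8/5 + C2 + 4*C1 = 1. Solving gives C1 = 21/5, C2 = -87/5.

q = 4*exp(2*t)/5 - 87*exp(4*t)*sin(t)/5 + 21*cos(t)*exp(4*t)/5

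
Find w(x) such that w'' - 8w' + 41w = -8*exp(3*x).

Characteristic equation r² - 8r + 41 = 0 has discriminant (-8)² - 4·(41) = -100 < 0, so r = 4 ± 5i.
Hence w_h = C1*cos(5*x)*exp(4*x) + C2*exp(4*x)*sin(5*x).
Try w_p = A*exp(3*x). Substituting into the equation and dividing by exp(3*x) gives A = -4/13, so w_p = -4*exp(3*x)/13.

w = -4*exp(3*x)/13 + C1*cos(5*x)*exp(4*x) + C2*exp(4*x)*sin(5*x)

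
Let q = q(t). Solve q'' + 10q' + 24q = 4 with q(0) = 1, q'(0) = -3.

Characteristic equation r² + 10r + 24 = 0 factors as (r + 6)(r + 4) = 0, so r = -6, -4.
Hence q_h = C1*exp(-6*t) + C2*exp(-4*t).
For the particular solution try q_p = A0. Substituting and matching coefficients of each power of t gives A0 = 1/6, so q_p = 1/6.
General solution: q = 1/6 + C1*exp(-6*t) + C2*exp(-4*t).
Apply the initial conditions: q(0) = 1/6 + C1 + C2 = 1 and q'(0) = -6*C1 - 4*C2 = -3. Solving gives C1 = -1/6, C2 = 1.

q = 1/6 - exp(-6*t)/6 + exp(-4*t)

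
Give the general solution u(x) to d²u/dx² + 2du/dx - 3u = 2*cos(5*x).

u = -14*cos(5*x)/221 + 5*sin(5*x)/221 + C1*exp(x) + C2*exp(-3*x)

Characteristic equation r² + 2r - 3 = 0 factors as (r - 1)(r + 3) = 0, so r = 1, -3.
Hence u_h = C1*exp(x) + C2*exp(-3*x).
Try u_p = A*cos(5*x) + B*sin(5*x). Substituting and equating the coefficients of cos(5x) and sin(5x) gives A = -14/221, B = 5/221, so u_p = -14*cos(5*x)/221 + 5*sin(5*x)/221.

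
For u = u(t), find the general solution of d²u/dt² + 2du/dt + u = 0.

u = C1*exp(-t) + C2*t*exp(-t)

Characteristic equation r² + 2r + 1 = 0 has discriminant (2)² - 4·(1) = 0, so r = -1 is a repeated root.
Hence u_h = (C1 + C2*t)*exp(-t).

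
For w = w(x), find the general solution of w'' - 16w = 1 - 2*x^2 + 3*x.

Characteristic equation r² - 16 = 0 factors as (r + 4)(r - 4) = 0, so r = -4, 4.
Hence w_h = C1*exp(-4*x) + C2*exp(4*x).
For the particular solution try w_p = A0 + A1*x + A2*x^2. Substituting and matching coefficients of each power of x gives A0 = -3/64, A1 = -3/16, A2 = 1/8, so w_p = -3/64 - 3*x/16 + x^2/8.

w = -3/64 - 3*x/16 + x**2/8 + C1*exp(-4*x) + C2*exp(4*x)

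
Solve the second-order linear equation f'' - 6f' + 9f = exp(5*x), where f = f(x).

f = exp(5*x)/4 + C1*exp(3*x) + C2*x*exp(3*x)

Characteristic equation r² - 6r + 9 = 0 has discriminant (-6)² - 4·(9) = 0, so r = 3 is a repeated root.
Hence f_h = (C1 + C2*x)*exp(3*x).
Try f_p = A*exp(5*x). Substituting into the equation and dividing by exp(5*x) gives A = 1/4, so f_p = exp(5*x)/4.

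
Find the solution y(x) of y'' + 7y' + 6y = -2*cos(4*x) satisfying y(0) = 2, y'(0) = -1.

Characteristic equation r² + 7r + 6 = 0 factors as (r + 6)(r + 1) = 0, so r = -6, -1.
Hence y_h = C1*exp(-6*x) + C2*exp(-x).
Try y_p = A*cos(4*x) + B*sin(4*x). Substituting and equating the coefficients of cos(4x) and sin(4x) gives A = 5/221, B = -14/221, so y_p = -14*sin(4*x)/221 + 5*cos(4*x)/221.
General solution: y = -14*sin(4*x)/221 + 5*cos(4*x)/221 + C1*exp(-6*x) + C2*exp(-x).
Apply the initial conditions: y(0) = 5/221 + C1 + C2 = 2 and y'(0) = -56/221 - C2 - 6*C1 = -1. Solving gives C1 = -16/65, C2 = 189/85.

y = -16*exp(-6*x)/65 - 14*sin(4*x)/221 + 5*cos(4*x)/221 + 189*exp(-x)/85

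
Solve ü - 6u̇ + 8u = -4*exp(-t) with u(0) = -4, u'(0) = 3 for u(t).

u = -53*exp(2*t)/6 - 4*exp(-t)/15 + 51*exp(4*t)/10

Characteristic equation r² - 6r + 8 = 0 factors as (r - 2)(r - 4) = 0, so r = 2, 4.
Hence u_h = C1*exp(2*t) + C2*exp(4*t).
Try u_p = A*exp(-t). Substituting into the equation and dividing by exp(-t) gives A = -4/15, so u_p = -4*exp(-t)/15.
General solution: u = -4*exp(-t)/15 + C1*exp(2*t) + C2*exp(4*t).
Apply the initial conditions: u(0) = -4/15 + C1 + C2 = -4 and u'(0) = 4/15 + 2*C1 + 4*C2 = 3. Solving gives C1 = -53/6, C2 = 51/10.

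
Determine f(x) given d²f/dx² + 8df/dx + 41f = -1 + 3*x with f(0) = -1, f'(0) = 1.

f = -65/1681 + 3*x/41 - 4906*exp(-4*x)*sin(5*x)/8405 - 1616*cos(5*x)*exp(-4*x)/1681

Characteristic equation r² + 8r + 41 = 0 has discriminant (8)² - 4·(41) = -100 < 0, so r = -4 ± 5i.
Hence f_h = C1*cos(5*x)*exp(-4*x) + C2*exp(-4*x)*sin(5*x).
For the particular solution try f_p = A0 + A1*x. Substituting and matching coefficients of each power of x gives A0 = -65/1681, A1 = 3/41, so f_p = -65/1681 + 3*x/41.
General solution: f = -65/1681 + 3*x/41 + C1*cos(5*x)*exp(-4*x) + C2*exp(-4*x)*sin(5*x).
Apply the initial conditions: f(0) = -65/1681 + C1 = -1 and f'(0) = 3/41 - 4*C1 + 5*C2 = 1. Solving gives C1 = -1616/1681, C2 = -4906/8405.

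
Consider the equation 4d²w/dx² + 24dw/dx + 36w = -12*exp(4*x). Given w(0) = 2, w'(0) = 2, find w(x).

w = -3*exp(4*x)/49 + 101*exp(-3*x)/49 + 59*x*exp(-3*x)/7

Divide through by 4: w'' + 6w' + 9w = -3*exp(4*x).
Characteristic equation r² + 6r + 9 = 0 has discriminant (6)² - 4·(9) = 0, so r = -3 is a repeated root.
Hence w_h = (C1 + C2*x)*exp(-3*x).
Try w_p = A*exp(4*x). Substituting into the equation and dividing by exp(4*x) gives A = -3/49, so w_p = -3*exp(4*x)/49.
General solution: w = -3*exp(4*x)/49 + C1*exp(-3*x) + C2*x*exp(-3*x).
Apply the initial conditions: w(0) = -3/49 + C1 = 2 and w'(0) = -12/49 + C2 - 3*C1 = 2. Solving gives C1 = 101/49, C2 = 59/7.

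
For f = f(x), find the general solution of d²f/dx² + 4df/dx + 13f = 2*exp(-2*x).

Characteristic equation r² + 4r + 13 = 0 has discriminant (4)² - 4·(13) = -36 < 0, so r = -2 ± 3i.
Hence f_h = C1*cos(3*x)*exp(-2*x) + C2*exp(-2*x)*sin(3*x).
Try f_p = A*exp(-2*x). Substituting into the equation and dividing by exp(-2*x) gives A = 2/9, so f_p = 2*exp(-2*x)/9.

f = 2*exp(-2*x)/9 + C1*cos(3*x)*exp(-2*x) + C2*exp(-2*x)*sin(3*x)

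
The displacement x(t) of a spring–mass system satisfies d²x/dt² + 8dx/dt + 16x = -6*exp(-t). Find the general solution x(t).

Characteristic equation r² + 8r + 16 = 0 has discriminant (8)² - 4·(16) = 0, so r = -4 is a repeated root.
Hence x_h = (C1 + C2*t)*exp(-4*t).
Try x_p = A*exp(-t). Substituting into the equation and dividing by exp(-t) gives A = -2/3, so x_p = -2*exp(-t)/3.

x = -2*exp(-t)/3 + C1*exp(-4*t) + C2*t*exp(-4*t)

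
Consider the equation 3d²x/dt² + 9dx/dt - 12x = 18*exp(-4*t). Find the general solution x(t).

Divide through by 3: x'' + 3x' - 4x = 6*exp(-4*t).
Characteristic equation r² + 3r - 4 = 0 factors as (r + 4)(r - 1) = 0, so r = -4, 1.
Hence x_h = C1*exp(-4*t) + C2*exp(t).
Since exp(-4*t) solves the homogeneous equation (r = -4 is a root of multiplicity 1), multiply the trial by t. Try x_p = A*t*exp(-4*t). Substituting into the equation and dividing by exp(-4*t) gives A = -6/5, so x_p = -6*t*exp(-4*t)/5.

x = C1*exp(-4*t) + C2*exp(t) - 6*t*exp(-4*t)/5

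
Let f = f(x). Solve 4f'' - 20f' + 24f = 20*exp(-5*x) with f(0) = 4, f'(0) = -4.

Divide through by 4: f'' - 5f' + 6f = 5*exp(-5*x).
Characteristic equation r² - 5r + 6 = 0 factors as (r - 3)(r - 2) = 0, so r = 3, 2.
Hence f_h = C1*exp(3*x) + C2*exp(2*x).
Try f_p = A*exp(-5*x). Substituting into the equation and dividing by exp(-5*x) gives A = 5/56, so f_p = 5*exp(-5*x)/56.
General solution: f = 5*exp(-5*x)/56 + C1*exp(3*x) + C2*exp(2*x).
Apply the initial conditions: f(0) = 5/56 + C1 + C2 = 4 and f'(0) = -25/56 + 2*C2 + 3*C1 = -4. Solving gives C1 = -91/8, C2 = 107/7.

f = -91*exp(3*x)/8 + 5*exp(-5*x)/56 + 107*exp(2*x)/7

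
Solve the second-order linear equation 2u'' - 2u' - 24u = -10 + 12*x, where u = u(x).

Divide through by 2: u'' - u' - 12u = -5 + 6*x.
Characteristic equation r² - r - 12 = 0 factors as (r + 3)(r - 4) = 0, so r = -3, 4.
Hence u_h = C1*exp(-3*x) + C2*exp(4*x).
For the particular solution try u_p = A0 + A1*x. Substituting and matching coefficients of each power of x gives A0 = 11/24, A1 = -1/2, so u_p = 11/24 - x/2.

u = 11/24 - x/2 + C1*exp(-3*x) + C2*exp(4*x)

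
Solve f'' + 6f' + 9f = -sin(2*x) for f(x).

Characteristic equation r² + 6r + 9 = 0 has discriminant (6)² - 4·(9) = 0, so r = -3 is a repeated root.
Hence f_h = (C1 + C2*x)*exp(-3*x).
Try f_p = A*cos(2*x) + B*sin(2*x). Substituting and equating the coefficients of cos(2x) and sin(2x) gives A = 12/169, B = -5/169, so f_p = -5*sin(2*x)/169 + 12*cos(2*x)/169.

f = -5*sin(2*x)/169 + 12*cos(2*x)/169 + C1*exp(-3*x) + C2*x*exp(-3*x)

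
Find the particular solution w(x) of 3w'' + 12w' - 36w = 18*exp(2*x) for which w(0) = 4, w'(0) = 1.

Divide through by 3: w'' + 4w' - 12w = 6*exp(2*x).
Characteristic equation r² + 4r - 12 = 0 factors as (r + 6)(r - 2) = 0, so r = -6, 2.
Hence w_h = C1*exp(-6*x) + C2*exp(2*x).
Since exp(2*x) solves the homogeneous equation (r = 2 is a root of multiplicity 1), multiply the trial by x. Try w_p = A*x*exp(2*x). Substituting into the equation and dividing by exp(2*x) gives A = 3/4, so w_p = 3*x*exp(2*x)/4.
General solution: w = C1*exp(-6*x) + C2*exp(2*x) + 3*x*exp(2*x)/4.
Apply the initial conditions: w(0) = C1 + C2 = 4 and w'(0) = 3/4 - 6*C1 + 2*C2 = 1. Solving gives C1 = 31/32, C2 = 97/32.

w = 31*exp(-6*x)/32 + 97*exp(2*x)/32 + 3*x*exp(2*x)/4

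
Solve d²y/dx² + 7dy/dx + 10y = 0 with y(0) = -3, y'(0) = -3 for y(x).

Characteristic equation r² + 7r + 10 = 0 factors as (r + 5)(r + 2) = 0, so r = -5, -2.
Hence y_h = C1*exp(-5*x) + C2*exp(-2*x).
Apply the initial conditions: y(0) = C1 + C2 = -3 and y'(0) = -5*C1 - 2*C2 = -3. Solving gives C1 = 3, C2 = -6.

y = -6*exp(-2*x) + 3*exp(-5*x)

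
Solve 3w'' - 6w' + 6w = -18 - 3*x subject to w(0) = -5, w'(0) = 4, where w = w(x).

Divide through by 3: w'' - 2w' + 2w = -6 - x.
Characteristic equation r² - 2r + 2 = 0 has discriminant (-2)² - 4·(2) = -4 < 0, so r = 1 ± i.
Hence w_h = C1*cos(x)*exp(x) + C2*exp(x)*sin(x).
For the particular solution try w_p = A0 + A1*x. Substituting and matching coefficients of each power of x gives A0 = -7/2, A1 = -1/2, so w_p = -7/2 - x/2.
General solution: w = -7/2 - x/2 + C1*cos(x)*exp(x) + C2*exp(x)*sin(x).
Apply the initial conditions: w(0) = -7/2 + C1 = -5 and w'(0) = -1/2 + C1 + C2 = 4. Solving gives C1 = -3/2, C2 = 6.

w = -7/2 - x/2 + 6*exp(x)*sin(x) - 3*cos(x)*exp(x)/2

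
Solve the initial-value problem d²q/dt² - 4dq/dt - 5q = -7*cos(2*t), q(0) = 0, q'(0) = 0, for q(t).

Characteristic equation r² - 4r - 5 = 0 factors as (r + 1)(r - 5) = 0, so r = -1, 5.
Hence q_h = C1*exp(-t) + C2*exp(5*t).
Try q_p = A*cos(2*t) + B*sin(2*t). Substituting and equating the coefficients of cos(2t) and sin(2t) gives A = 63/145, B = 56/145, so q_p = 56*sin(2*t)/145 + 63*cos(2*t)/145.
General solution: q = 56*sin(2*t)/145 + 63*cos(2*t)/145 + C1*exp(-t) + C2*exp(5*t).
Apply the initial conditions: q(0) = 63/145 + C1 + C2 = 0 and q'(0) = 112/145 - C1 + 5*C2 = 0. Solving gives C1 = -7/30, C2 = -35/174.

q = -35*exp(5*t)/174 - 7*exp(-t)/30 + 56*sin(2*t)/145 + 63*cos(2*t)/145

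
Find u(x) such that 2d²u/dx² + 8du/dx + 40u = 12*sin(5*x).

Divide through by 2: u'' + 4u' + 20u = 6*sin(5*x).
Characteristic equation r² + 4r + 20 = 0 has discriminant (4)² - 4·(20) = -64 < 0, so r = -2 ± 4i.
Hence u_h = C1*cos(4*x)*exp(-2*x) + C2*exp(-2*x)*sin(4*x).
Try u_p = A*cos(5*x) + B*sin(5*x). Substituting and equating the coefficients of cos(5x) and sin(5x) gives A = -24/85, B = -6/85, so u_p = -24*cos(5*x)/85 - 6*sin(5*x)/85.

u = -24*cos(5*x)/85 - 6*sin(5*x)/85 + C1*cos(4*x)*exp(-2*x) + C2*exp(-2*x)*sin(4*x)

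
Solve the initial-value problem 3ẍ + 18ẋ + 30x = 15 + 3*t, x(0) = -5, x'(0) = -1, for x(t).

x = 11/25 + t/10 - 871*exp(-3*t)*sin(t)/50 - 136*cos(t)*exp(-3*t)/25

Divide through by 3: x'' + 6x' + 10x = 5 + t.
Characteristic equation r² + 6r + 10 = 0 has discriminant (6)² - 4·(10) = -4 < 0, so r = -3 ± i.
Hence x_h = C1*cos(t)*exp(-3*t) + C2*exp(-3*t)*sin(t).
For the particular solution try x_p = A0 + A1*t. Substituting and matching coefficients of each power of t gives A0 = 11/25, A1 = 1/10, so x_p = 11/25 + t/10.
General solution: x = 11/25 + t/10 + C1*cos(t)*exp(-3*t) + C2*exp(-3*t)*sin(t).
Apply the initial conditions: x(0) = 11/25 + C1 = -5 and x'(0) = 1/10 + C2 - 3*C1 = -1. Solving gives C1 = -136/25, C2 = -871/50.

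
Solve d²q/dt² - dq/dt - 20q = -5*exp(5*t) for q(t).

Characteristic equation r² - r - 20 = 0 factors as (r + 4)(r - 5) = 0, so r = -4, 5.
Hence q_h = C1*exp(-4*t) + C2*exp(5*t).
Since exp(5*t) solves the homogeneous equation (r = 5 is a root of multiplicity 1), multiply the trial by t. Try q_p = A*t*exp(5*t). Substituting into the equation and dividing by exp(5*t) gives A = -5/9, so q_p = -5*t*exp(5*t)/9.

q = C1*exp(-4*t) + C2*exp(5*t) - 5*t*exp(5*t)/9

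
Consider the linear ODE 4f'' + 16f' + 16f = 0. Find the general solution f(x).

Divide through by 4: f'' + 4f' + 4f = 0.
Characteristic equation r² + 4r + 4 = 0 has discriminant (4)² - 4·(4) = 0, so r = -2 is a repeated root.
Hence f_h = (C1 + C2*x)*exp(-2*x).

f = C1*exp(-2*x) + C2*x*exp(-2*x)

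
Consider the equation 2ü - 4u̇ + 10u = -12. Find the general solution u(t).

Divide through by 2: u'' - 2u' + 5u = -6.
Characteristic equation r² - 2r + 5 = 0 has discriminant (-2)² - 4·(5) = -16 < 0, so r = 1 ± 2i.
Hence u_h = C1*cos(2*t)*exp(t) + C2*exp(t)*sin(2*t).
For the particular solution try u_p = A0. Substituting and matching coefficients of each power of t gives A0 = -6/5, so u_p = -6/5.

u = -6/5 + C1*cos(2*t)*exp(t) + C2*exp(t)*sin(2*t)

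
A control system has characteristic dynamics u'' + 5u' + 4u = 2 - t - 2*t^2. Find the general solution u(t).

Characteristic equation r² + 5r + 4 = 0 factors as (r + 4)(r + 1) = 0, so r = -4, -1.
Hence u_h = C1*exp(-4*t) + C2*exp(-t).
For the particular solution try u_p = A0 + A1*t + A2*t^2. Substituting and matching coefficients of each power of t gives A0 = -1/2, A1 = 1, A2 = -1/2, so u_p = -1/2 + t - t^2/2.

u = -1/2 + t - t**2/2 + C1*exp(-4*t) + C2*exp(-t)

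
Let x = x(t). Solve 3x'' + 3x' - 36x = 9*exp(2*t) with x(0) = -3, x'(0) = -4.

Divide through by 3: x'' + x' - 12x = 3*exp(2*t).
Characteristic equation r² + r - 12 = 0 factors as (r - 3)(r + 4) = 0, so r = 3, -4.
Hence x_h = C1*exp(3*t) + C2*exp(-4*t).
Try x_p = A*exp(2*t). Substituting into the equation and dividing by exp(2*t) gives A = -1/2, so x_p = -exp(2*t)/2.
General solution: x = -exp(2*t)/2 + C1*exp(3*t) + C2*exp(-4*t).
Apply the initial conditions: x(0) = -1/2 + C1 + C2 = -3 and x'(0) = -1 - 4*C2 + 3*C1 = -4. Solving gives C1 = -13/7, C2 = -9/14.

x = -13*exp(3*t)/7 - 9*exp(-4*t)/14 - exp(2*t)/2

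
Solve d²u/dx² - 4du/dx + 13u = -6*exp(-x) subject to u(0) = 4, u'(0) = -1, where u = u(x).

Characteristic equation r² - 4r + 13 = 0 has discriminant (-4)² - 4·(13) = -36 < 0, so r = 2 ± 3i.
Hence u_h = C1*cos(3*x)*exp(2*x) + C2*exp(2*x)*sin(3*x).
Try u_p = A*exp(-x). Substituting into the equation and dividing by exp(-x) gives A = -1/3, so u_p = -exp(-x)/3.
General solution: u = -exp(-x)/3 + C1*cos(3*x)*exp(2*x) + C2*exp(2*x)*sin(3*x).
Apply the initial conditions: u(0) = -1/3 + C1 = 4 and u'(0) = 1/3 + 2*C1 + 3*C2 = -1. Solving gives C1 = 13/3, C2 = -10/3.

u = -exp(-x)/3 - 10*exp(2*x)*sin(3*x)/3 + 13*cos(3*x)*exp(2*x)/3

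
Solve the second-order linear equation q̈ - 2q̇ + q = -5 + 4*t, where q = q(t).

q = 3 + 4*t + C1*exp(t) + C2*t*exp(t)

Characteristic equation r² - 2r + 1 = 0 has discriminant (-2)² - 4·(1) = 0, so r = 1 is a repeated root.
Hence q_h = (C1 + C2*t)*exp(t).
For the particular solution try q_p = A0 + A1*t. Substituting and matching coefficients of each power of t gives A0 = 3, A1 = 4, so q_p = 3 + 4*t.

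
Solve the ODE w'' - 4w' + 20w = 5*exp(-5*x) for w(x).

Characteristic equation r² - 4r + 20 = 0 has discriminant (-4)² - 4·(20) = -64 < 0, so r = 2 ± 4i.
Hence w_h = C1*cos(4*x)*exp(2*x) + C2*exp(2*x)*sin(4*x).
Try w_p = A*exp(-5*x). Substituting into the equation and dividing by exp(-5*x) gives A = 1/13, so w_p = exp(-5*x)/13.

w = exp(-5*x)/13 + C1*cos(4*x)*exp(2*x) + C2*exp(2*x)*sin(4*x)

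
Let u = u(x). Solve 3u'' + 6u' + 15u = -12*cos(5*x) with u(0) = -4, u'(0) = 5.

u = -2*sin(5*x)/25 + 4*cos(5*x)/25 - 104*cos(2*x)*exp(-x)/25 + 31*exp(-x)*sin(2*x)/50

Divide through by 3: u'' + 2u' + 5u = -4*cos(5*x).
Characteristic equation r² + 2r + 5 = 0 has discriminant (2)² - 4·(5) = -16 < 0, so r = -1 ± 2i.
Hence u_h = C1*cos(2*x)*exp(-x) + C2*exp(-x)*sin(2*x).
Try u_p = A*cos(5*x) + B*sin(5*x). Substituting and equating the coefficients of cos(5x) and sin(5x) gives A = 4/25, B = -2/25, so u_p = -2*sin(5*x)/25 + 4*cos(5*x)/25.
General solution: u = -2*sin(5*x)/25 + 4*cos(5*x)/25 + C1*cos(2*x)*exp(-x) + C2*exp(-x)*sin(2*x).
Apply the initial conditions: u(0) = 4/25 + C1 = -4 and u'(0) = -2/5 - C1 + 2*C2 = 5. Solving gives C1 = -104/25, C2 = 31/50.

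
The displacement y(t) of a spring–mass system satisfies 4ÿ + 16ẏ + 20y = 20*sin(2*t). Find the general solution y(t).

y = -8*cos(2*t)/13 + sin(2*t)/13 + C1*cos(t)*exp(-2*t) + C2*exp(-2*t)*sin(t)

Divide through by 4: y'' + 4y' + 5y = 5*sin(2*t).
Characteristic equation r² + 4r + 5 = 0 has discriminant (4)² - 4·(5) = -4 < 0, so r = -2 ± i.
Hence y_h = C1*cos(t)*exp(-2*t) + C2*exp(-2*t)*sin(t).
Try y_p = A*cos(2*t) + B*sin(2*t). Substituting and equating the coefficients of cos(2t) and sin(2t) gives A = -8/13, B = 1/13, so y_p = -8*cos(2*t)/13 + sin(2*t)/13.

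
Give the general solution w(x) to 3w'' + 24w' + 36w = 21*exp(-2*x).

w = C1*exp(-6*x) + C2*exp(-2*x) + 7*x*exp(-2*x)/4

Divide through by 3: w'' + 8w' + 12w = 7*exp(-2*x).
Characteristic equation r² + 8r + 12 = 0 factors as (r + 6)(r + 2) = 0, so r = -6, -2.
Hence w_h = C1*exp(-6*x) + C2*exp(-2*x).
Since exp(-2*x) solves the homogeneous equation (r = -2 is a root of multiplicity 1), multiply the trial by x. Try w_p = A*x*exp(-2*x). Substituting into the equation and dividing by exp(-2*x) gives A = 7/4, so w_p = 7*x*exp(-2*x)/4.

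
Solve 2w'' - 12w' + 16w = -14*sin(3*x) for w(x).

Divide through by 2: w'' - 6w' + 8w = -7*sin(3*x).
Characteristic equation r² - 6r + 8 = 0 factors as (r - 2)(r - 4) = 0, so r = 2, 4.
Hence w_h = C1*exp(2*x) + C2*exp(4*x).
Try w_p = A*cos(3*x) + B*sin(3*x). Substituting and equating the coefficients of cos(3x) and sin(3x) gives A = -126/325, B = 7/325, so w_p = -126*cos(3*x)/325 + 7*sin(3*x)/325.

w = -126*cos(3*x)/325 + 7*sin(3*x)/325 + C1*exp(2*x) + C2*exp(4*x)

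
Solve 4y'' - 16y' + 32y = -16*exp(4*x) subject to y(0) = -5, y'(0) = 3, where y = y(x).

Divide through by 4: y'' - 4y' + 8y = -4*exp(4*x).
Characteristic equation r² - 4r + 8 = 0 has discriminant (-4)² - 4·(8) = -16 < 0, so r = 2 ± 2i.
Hence y_h = C1*cos(2*x)*exp(2*x) + C2*exp(2*x)*sin(2*x).
Try y_p = A*exp(4*x). Substituting into the equation and dividing by exp(4*x) gives A = -1/2, so y_p = -exp(4*x)/2.
General solution: y = -exp(4*x)/2 + C1*cos(2*x)*exp(2*x) + C2*exp(2*x)*sin(2*x).
Apply the initial conditions: y(0) = -1/2 + C1 = -5 and y'(0) = -2 + 2*C1 + 2*C2 = 3. Solving gives C1 = -9/2, C2 = 7.

y = -exp(4*x)/2 + 7*exp(2*x)*sin(2*x) - 9*cos(2*x)*exp(2*x)/2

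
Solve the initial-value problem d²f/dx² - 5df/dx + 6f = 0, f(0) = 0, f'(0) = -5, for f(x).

Characteristic equation r² - 5r + 6 = 0 factors as (r - 2)(r - 3) = 0, so r = 2, 3.
Hence f_h = C1*exp(2*x) + C2*exp(3*x).
Apply the initial conditions: f(0) = C1 + C2 = 0 and f'(0) = 2*C1 + 3*C2 = -5. Solving gives C1 = 5, C2 = -5.

f = -5*exp(3*x) + 5*exp(2*x)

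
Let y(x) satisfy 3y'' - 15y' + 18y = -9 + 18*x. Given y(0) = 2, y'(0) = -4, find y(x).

Divide through by 3: y'' - 5y' + 6y = -3 + 6*x.
Characteristic equation r² - 5r + 6 = 0 factors as (r - 2)(r - 3) = 0, so r = 2, 3.
Hence y_h = C1*exp(2*x) + C2*exp(3*x).
For the particular solution try y_p = A0 + A1*x. Substituting and matching coefficients of each power of x gives A0 = 1/3, A1 = 1, so y_p = 1/3 + x.
General solution: y = 1/3 + x + C1*exp(2*x) + C2*exp(3*x).
Apply the initial conditions: y(0) = 1/3 + C1 + C2 = 2 and y'(0) = 1 + 2*C1 + 3*C2 = -4. Solving gives C1 = 10, C2 = -25/3.

y = 1/3 + x + 10*exp(2*x) - 25*exp(3*x)/3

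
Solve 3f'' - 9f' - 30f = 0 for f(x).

f = C1*exp(5*x) + C2*exp(-2*x)

Divide through by 3: f'' - 3f' - 10f = 0.
Characteristic equation r² - 3r - 10 = 0 factors as (r - 5)(r + 2) = 0, so r = 5, -2.
Hence f_h = C1*exp(5*x) + C2*exp(-2*x).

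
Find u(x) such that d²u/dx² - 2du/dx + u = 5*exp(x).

Characteristic equation r² - 2r + 1 = 0 has discriminant (-2)² - 4·(1) = 0, so r = 1 is a repeated root.
Hence u_h = (C1 + C2*x)*exp(x).
Since exp(x) solves the homogeneous equation (r = 1 is a root of multiplicity 2), multiply the trial by x^2. Try u_p = A*x^2*exp(x). Substituting into the equation and dividing by exp(x) gives A = 5/2, so u_p = 5*x^2*exp(x)/2.

u = C1*exp(x) + 5*x**2*exp(x)/2 + C2*x*exp(x)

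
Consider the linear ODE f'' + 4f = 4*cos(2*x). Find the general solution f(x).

Characteristic equation r² + 4 = 0 has discriminant (0)² - 4·(4) = -16 < 0, so r = ± 2i.
Hence f_h = C1*cos(2*x) + C2*sin(2*x).
Since ±2i are characteristic roots, multiply the trial by x. Try f_p = x*(A*cos(2*x) + B*sin(2*x)). Substituting and equating the coefficients of cos(2x) and sin(2x) gives A = 0, B = 1, so f_p = x*sin(2*x).

f = C1*cos(2*x) + C2*sin(2*x) + x*sin(2*x)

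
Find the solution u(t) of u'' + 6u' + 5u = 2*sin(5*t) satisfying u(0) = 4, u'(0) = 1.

Characteristic equation r² + 6r + 5 = 0 factors as (r + 5)(r + 1) = 0, so r = -5, -1.
Hence u_h = C1*exp(-5*t) + C2*exp(-t).
Try u_p = A*cos(5*t) + B*sin(5*t). Substituting and equating the coefficients of cos(5t) and sin(5t) gives A = -3/65, B = -2/65, so u_p = -3*cos(5*t)/65 - 2*sin(5*t)/65.
General solution: u = -3*cos(5*t)/65 - 2*sin(5*t)/65 + C1*exp(-5*t) + C2*exp(-t).
Apply the initial conditions: u(0) = -3/65 + C1 + C2 = 4 and u'(0) = -2/13 - C2 - 5*C1 = 1. Solving gives C1 = -13/10, C2 = 139/26.

u = -13*exp(-5*t)/10 - 3*cos(5*t)/65 - 2*sin(5*t)/65 + 139*exp(-t)/26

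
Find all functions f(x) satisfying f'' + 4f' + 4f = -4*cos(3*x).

f = -48*sin(3*x)/169 + 20*cos(3*x)/169 + C1*exp(-2*x) + C2*x*exp(-2*x)

Characteristic equation r² + 4r + 4 = 0 has discriminant (4)² - 4·(4) = 0, so r = -2 is a repeated root.
Hence f_h = (C1 + C2*x)*exp(-2*x).
Try f_p = A*cos(3*x) + B*sin(3*x). Substituting and equating the coefficients of cos(3x) and sin(3x) gives A = 20/169, B = -48/169, so f_p = -48*sin(3*x)/169 + 20*cos(3*x)/169.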